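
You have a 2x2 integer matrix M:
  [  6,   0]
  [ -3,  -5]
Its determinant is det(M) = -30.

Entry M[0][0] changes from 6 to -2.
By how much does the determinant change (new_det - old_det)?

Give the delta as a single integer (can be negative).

Cofactor C_00 = -5
Entry delta = -2 - 6 = -8
Det delta = entry_delta * cofactor = -8 * -5 = 40

Answer: 40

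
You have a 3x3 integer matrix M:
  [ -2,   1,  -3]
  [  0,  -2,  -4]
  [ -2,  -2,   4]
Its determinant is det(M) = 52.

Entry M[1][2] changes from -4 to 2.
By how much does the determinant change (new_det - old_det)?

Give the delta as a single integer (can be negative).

Answer: -36

Derivation:
Cofactor C_12 = -6
Entry delta = 2 - -4 = 6
Det delta = entry_delta * cofactor = 6 * -6 = -36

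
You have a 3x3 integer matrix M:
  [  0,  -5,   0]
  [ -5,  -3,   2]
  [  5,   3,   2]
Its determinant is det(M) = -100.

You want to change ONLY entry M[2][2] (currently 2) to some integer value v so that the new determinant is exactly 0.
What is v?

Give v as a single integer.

det is linear in entry M[2][2]: det = old_det + (v - 2) * C_22
Cofactor C_22 = -25
Want det = 0: -100 + (v - 2) * -25 = 0
  (v - 2) = 100 / -25 = -4
  v = 2 + (-4) = -2

Answer: -2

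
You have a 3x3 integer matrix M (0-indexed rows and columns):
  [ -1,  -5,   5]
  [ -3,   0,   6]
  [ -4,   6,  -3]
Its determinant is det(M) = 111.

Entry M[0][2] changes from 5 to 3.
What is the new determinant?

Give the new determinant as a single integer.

det is linear in row 0: changing M[0][2] by delta changes det by delta * cofactor(0,2).
Cofactor C_02 = (-1)^(0+2) * minor(0,2) = -18
Entry delta = 3 - 5 = -2
Det delta = -2 * -18 = 36
New det = 111 + 36 = 147

Answer: 147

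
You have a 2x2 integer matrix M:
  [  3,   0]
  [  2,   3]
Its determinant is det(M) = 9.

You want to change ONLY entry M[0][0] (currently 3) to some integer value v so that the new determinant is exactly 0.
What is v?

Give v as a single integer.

Answer: 0

Derivation:
det is linear in entry M[0][0]: det = old_det + (v - 3) * C_00
Cofactor C_00 = 3
Want det = 0: 9 + (v - 3) * 3 = 0
  (v - 3) = -9 / 3 = -3
  v = 3 + (-3) = 0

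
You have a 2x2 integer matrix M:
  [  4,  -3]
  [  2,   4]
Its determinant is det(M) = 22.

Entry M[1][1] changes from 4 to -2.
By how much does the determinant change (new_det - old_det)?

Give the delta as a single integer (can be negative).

Cofactor C_11 = 4
Entry delta = -2 - 4 = -6
Det delta = entry_delta * cofactor = -6 * 4 = -24

Answer: -24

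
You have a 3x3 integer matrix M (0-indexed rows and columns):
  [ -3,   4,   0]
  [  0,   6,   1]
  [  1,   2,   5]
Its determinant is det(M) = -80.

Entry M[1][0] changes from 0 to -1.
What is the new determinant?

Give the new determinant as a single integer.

Answer: -60

Derivation:
det is linear in row 1: changing M[1][0] by delta changes det by delta * cofactor(1,0).
Cofactor C_10 = (-1)^(1+0) * minor(1,0) = -20
Entry delta = -1 - 0 = -1
Det delta = -1 * -20 = 20
New det = -80 + 20 = -60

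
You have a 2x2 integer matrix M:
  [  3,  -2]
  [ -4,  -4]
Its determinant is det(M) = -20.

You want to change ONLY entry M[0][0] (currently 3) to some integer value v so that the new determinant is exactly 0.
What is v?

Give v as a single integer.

Answer: -2

Derivation:
det is linear in entry M[0][0]: det = old_det + (v - 3) * C_00
Cofactor C_00 = -4
Want det = 0: -20 + (v - 3) * -4 = 0
  (v - 3) = 20 / -4 = -5
  v = 3 + (-5) = -2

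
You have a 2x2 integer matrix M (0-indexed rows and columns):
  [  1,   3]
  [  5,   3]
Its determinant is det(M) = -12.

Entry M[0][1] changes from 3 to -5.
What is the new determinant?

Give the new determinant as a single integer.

det is linear in row 0: changing M[0][1] by delta changes det by delta * cofactor(0,1).
Cofactor C_01 = (-1)^(0+1) * minor(0,1) = -5
Entry delta = -5 - 3 = -8
Det delta = -8 * -5 = 40
New det = -12 + 40 = 28

Answer: 28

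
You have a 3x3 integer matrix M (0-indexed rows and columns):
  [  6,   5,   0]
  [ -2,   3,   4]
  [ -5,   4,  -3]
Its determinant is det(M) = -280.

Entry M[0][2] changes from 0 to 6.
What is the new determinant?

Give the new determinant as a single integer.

Answer: -238

Derivation:
det is linear in row 0: changing M[0][2] by delta changes det by delta * cofactor(0,2).
Cofactor C_02 = (-1)^(0+2) * minor(0,2) = 7
Entry delta = 6 - 0 = 6
Det delta = 6 * 7 = 42
New det = -280 + 42 = -238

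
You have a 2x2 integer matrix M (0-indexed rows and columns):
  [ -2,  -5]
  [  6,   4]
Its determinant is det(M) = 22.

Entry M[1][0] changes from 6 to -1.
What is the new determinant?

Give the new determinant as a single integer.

Answer: -13

Derivation:
det is linear in row 1: changing M[1][0] by delta changes det by delta * cofactor(1,0).
Cofactor C_10 = (-1)^(1+0) * minor(1,0) = 5
Entry delta = -1 - 6 = -7
Det delta = -7 * 5 = -35
New det = 22 + -35 = -13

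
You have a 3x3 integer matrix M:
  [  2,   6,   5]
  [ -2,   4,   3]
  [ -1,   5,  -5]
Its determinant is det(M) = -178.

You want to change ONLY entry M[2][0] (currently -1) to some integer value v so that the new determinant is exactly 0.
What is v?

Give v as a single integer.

Answer: -90

Derivation:
det is linear in entry M[2][0]: det = old_det + (v - -1) * C_20
Cofactor C_20 = -2
Want det = 0: -178 + (v - -1) * -2 = 0
  (v - -1) = 178 / -2 = -89
  v = -1 + (-89) = -90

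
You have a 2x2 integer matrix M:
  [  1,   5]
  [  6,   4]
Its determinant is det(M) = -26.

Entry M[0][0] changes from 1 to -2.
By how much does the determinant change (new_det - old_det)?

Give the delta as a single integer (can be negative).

Answer: -12

Derivation:
Cofactor C_00 = 4
Entry delta = -2 - 1 = -3
Det delta = entry_delta * cofactor = -3 * 4 = -12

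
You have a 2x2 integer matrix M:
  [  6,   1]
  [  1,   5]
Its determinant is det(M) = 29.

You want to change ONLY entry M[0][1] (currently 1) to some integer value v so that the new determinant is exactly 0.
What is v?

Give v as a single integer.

Answer: 30

Derivation:
det is linear in entry M[0][1]: det = old_det + (v - 1) * C_01
Cofactor C_01 = -1
Want det = 0: 29 + (v - 1) * -1 = 0
  (v - 1) = -29 / -1 = 29
  v = 1 + (29) = 30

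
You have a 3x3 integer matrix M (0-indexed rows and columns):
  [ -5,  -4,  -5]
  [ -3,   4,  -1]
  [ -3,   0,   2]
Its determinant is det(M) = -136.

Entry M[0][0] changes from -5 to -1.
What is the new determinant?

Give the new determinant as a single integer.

Answer: -104

Derivation:
det is linear in row 0: changing M[0][0] by delta changes det by delta * cofactor(0,0).
Cofactor C_00 = (-1)^(0+0) * minor(0,0) = 8
Entry delta = -1 - -5 = 4
Det delta = 4 * 8 = 32
New det = -136 + 32 = -104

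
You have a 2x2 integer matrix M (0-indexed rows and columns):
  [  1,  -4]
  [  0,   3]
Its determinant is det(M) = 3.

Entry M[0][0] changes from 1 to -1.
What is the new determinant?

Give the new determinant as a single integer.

det is linear in row 0: changing M[0][0] by delta changes det by delta * cofactor(0,0).
Cofactor C_00 = (-1)^(0+0) * minor(0,0) = 3
Entry delta = -1 - 1 = -2
Det delta = -2 * 3 = -6
New det = 3 + -6 = -3

Answer: -3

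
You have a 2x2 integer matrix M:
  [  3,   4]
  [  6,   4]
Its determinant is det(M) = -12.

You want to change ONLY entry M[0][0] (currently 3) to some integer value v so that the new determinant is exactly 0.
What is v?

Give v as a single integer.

det is linear in entry M[0][0]: det = old_det + (v - 3) * C_00
Cofactor C_00 = 4
Want det = 0: -12 + (v - 3) * 4 = 0
  (v - 3) = 12 / 4 = 3
  v = 3 + (3) = 6

Answer: 6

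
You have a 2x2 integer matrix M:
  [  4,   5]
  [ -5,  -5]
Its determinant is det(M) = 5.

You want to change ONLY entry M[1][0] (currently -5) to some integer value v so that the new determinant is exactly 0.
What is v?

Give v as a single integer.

det is linear in entry M[1][0]: det = old_det + (v - -5) * C_10
Cofactor C_10 = -5
Want det = 0: 5 + (v - -5) * -5 = 0
  (v - -5) = -5 / -5 = 1
  v = -5 + (1) = -4

Answer: -4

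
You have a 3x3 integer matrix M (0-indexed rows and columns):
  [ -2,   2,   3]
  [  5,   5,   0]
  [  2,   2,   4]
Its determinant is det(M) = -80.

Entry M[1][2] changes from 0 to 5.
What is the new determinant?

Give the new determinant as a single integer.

det is linear in row 1: changing M[1][2] by delta changes det by delta * cofactor(1,2).
Cofactor C_12 = (-1)^(1+2) * minor(1,2) = 8
Entry delta = 5 - 0 = 5
Det delta = 5 * 8 = 40
New det = -80 + 40 = -40

Answer: -40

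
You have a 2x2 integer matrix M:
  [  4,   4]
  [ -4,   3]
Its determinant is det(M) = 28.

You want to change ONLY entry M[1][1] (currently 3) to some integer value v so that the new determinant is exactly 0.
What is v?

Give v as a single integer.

Answer: -4

Derivation:
det is linear in entry M[1][1]: det = old_det + (v - 3) * C_11
Cofactor C_11 = 4
Want det = 0: 28 + (v - 3) * 4 = 0
  (v - 3) = -28 / 4 = -7
  v = 3 + (-7) = -4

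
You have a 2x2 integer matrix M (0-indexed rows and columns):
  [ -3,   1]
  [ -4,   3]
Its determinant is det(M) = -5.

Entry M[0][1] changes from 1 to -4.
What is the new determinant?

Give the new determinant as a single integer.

Answer: -25

Derivation:
det is linear in row 0: changing M[0][1] by delta changes det by delta * cofactor(0,1).
Cofactor C_01 = (-1)^(0+1) * minor(0,1) = 4
Entry delta = -4 - 1 = -5
Det delta = -5 * 4 = -20
New det = -5 + -20 = -25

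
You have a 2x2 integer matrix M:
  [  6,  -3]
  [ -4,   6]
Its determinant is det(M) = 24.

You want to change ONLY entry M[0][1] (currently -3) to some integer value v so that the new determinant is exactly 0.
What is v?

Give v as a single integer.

Answer: -9

Derivation:
det is linear in entry M[0][1]: det = old_det + (v - -3) * C_01
Cofactor C_01 = 4
Want det = 0: 24 + (v - -3) * 4 = 0
  (v - -3) = -24 / 4 = -6
  v = -3 + (-6) = -9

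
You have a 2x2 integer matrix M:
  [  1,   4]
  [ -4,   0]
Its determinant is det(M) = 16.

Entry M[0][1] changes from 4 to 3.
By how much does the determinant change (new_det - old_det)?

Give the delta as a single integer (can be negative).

Answer: -4

Derivation:
Cofactor C_01 = 4
Entry delta = 3 - 4 = -1
Det delta = entry_delta * cofactor = -1 * 4 = -4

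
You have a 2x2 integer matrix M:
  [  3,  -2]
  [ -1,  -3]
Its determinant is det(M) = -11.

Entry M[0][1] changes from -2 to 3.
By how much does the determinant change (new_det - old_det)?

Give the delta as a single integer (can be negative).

Cofactor C_01 = 1
Entry delta = 3 - -2 = 5
Det delta = entry_delta * cofactor = 5 * 1 = 5

Answer: 5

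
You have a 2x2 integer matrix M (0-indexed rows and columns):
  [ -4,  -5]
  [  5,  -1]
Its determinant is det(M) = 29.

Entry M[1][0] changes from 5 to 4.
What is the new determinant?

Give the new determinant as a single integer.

Answer: 24

Derivation:
det is linear in row 1: changing M[1][0] by delta changes det by delta * cofactor(1,0).
Cofactor C_10 = (-1)^(1+0) * minor(1,0) = 5
Entry delta = 4 - 5 = -1
Det delta = -1 * 5 = -5
New det = 29 + -5 = 24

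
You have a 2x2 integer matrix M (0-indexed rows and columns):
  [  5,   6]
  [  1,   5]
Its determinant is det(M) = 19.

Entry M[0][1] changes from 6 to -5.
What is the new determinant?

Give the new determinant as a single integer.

Answer: 30

Derivation:
det is linear in row 0: changing M[0][1] by delta changes det by delta * cofactor(0,1).
Cofactor C_01 = (-1)^(0+1) * minor(0,1) = -1
Entry delta = -5 - 6 = -11
Det delta = -11 * -1 = 11
New det = 19 + 11 = 30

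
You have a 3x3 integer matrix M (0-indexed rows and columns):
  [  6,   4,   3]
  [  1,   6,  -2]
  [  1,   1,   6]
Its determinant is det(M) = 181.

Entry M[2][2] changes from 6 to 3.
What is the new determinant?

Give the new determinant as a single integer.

Answer: 85

Derivation:
det is linear in row 2: changing M[2][2] by delta changes det by delta * cofactor(2,2).
Cofactor C_22 = (-1)^(2+2) * minor(2,2) = 32
Entry delta = 3 - 6 = -3
Det delta = -3 * 32 = -96
New det = 181 + -96 = 85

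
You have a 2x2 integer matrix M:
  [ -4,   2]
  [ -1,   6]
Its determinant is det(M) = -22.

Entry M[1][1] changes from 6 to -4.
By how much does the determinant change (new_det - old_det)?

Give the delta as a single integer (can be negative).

Answer: 40

Derivation:
Cofactor C_11 = -4
Entry delta = -4 - 6 = -10
Det delta = entry_delta * cofactor = -10 * -4 = 40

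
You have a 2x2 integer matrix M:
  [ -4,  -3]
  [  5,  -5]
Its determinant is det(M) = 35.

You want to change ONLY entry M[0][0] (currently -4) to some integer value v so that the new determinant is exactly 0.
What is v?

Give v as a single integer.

Answer: 3

Derivation:
det is linear in entry M[0][0]: det = old_det + (v - -4) * C_00
Cofactor C_00 = -5
Want det = 0: 35 + (v - -4) * -5 = 0
  (v - -4) = -35 / -5 = 7
  v = -4 + (7) = 3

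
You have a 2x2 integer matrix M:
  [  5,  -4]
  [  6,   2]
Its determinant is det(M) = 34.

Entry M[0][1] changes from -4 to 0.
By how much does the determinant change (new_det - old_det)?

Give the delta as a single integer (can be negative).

Answer: -24

Derivation:
Cofactor C_01 = -6
Entry delta = 0 - -4 = 4
Det delta = entry_delta * cofactor = 4 * -6 = -24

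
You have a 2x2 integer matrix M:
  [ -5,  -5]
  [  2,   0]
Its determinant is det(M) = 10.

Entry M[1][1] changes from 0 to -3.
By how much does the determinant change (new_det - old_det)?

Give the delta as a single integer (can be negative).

Answer: 15

Derivation:
Cofactor C_11 = -5
Entry delta = -3 - 0 = -3
Det delta = entry_delta * cofactor = -3 * -5 = 15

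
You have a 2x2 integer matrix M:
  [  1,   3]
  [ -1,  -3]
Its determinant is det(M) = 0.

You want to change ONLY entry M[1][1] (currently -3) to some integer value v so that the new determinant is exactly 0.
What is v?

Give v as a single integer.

det is linear in entry M[1][1]: det = old_det + (v - -3) * C_11
Cofactor C_11 = 1
Want det = 0: 0 + (v - -3) * 1 = 0
  (v - -3) = 0 / 1 = 0
  v = -3 + (0) = -3

Answer: -3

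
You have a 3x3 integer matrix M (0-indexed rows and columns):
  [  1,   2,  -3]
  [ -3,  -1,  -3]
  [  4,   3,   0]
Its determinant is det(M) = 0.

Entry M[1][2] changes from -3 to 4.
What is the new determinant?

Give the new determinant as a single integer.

det is linear in row 1: changing M[1][2] by delta changes det by delta * cofactor(1,2).
Cofactor C_12 = (-1)^(1+2) * minor(1,2) = 5
Entry delta = 4 - -3 = 7
Det delta = 7 * 5 = 35
New det = 0 + 35 = 35

Answer: 35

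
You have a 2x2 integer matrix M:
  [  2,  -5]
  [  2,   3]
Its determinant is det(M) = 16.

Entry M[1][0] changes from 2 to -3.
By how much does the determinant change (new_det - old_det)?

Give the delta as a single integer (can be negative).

Cofactor C_10 = 5
Entry delta = -3 - 2 = -5
Det delta = entry_delta * cofactor = -5 * 5 = -25

Answer: -25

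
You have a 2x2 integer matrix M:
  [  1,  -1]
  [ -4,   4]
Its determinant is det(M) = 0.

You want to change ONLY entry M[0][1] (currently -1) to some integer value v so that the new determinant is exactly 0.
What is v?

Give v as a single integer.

det is linear in entry M[0][1]: det = old_det + (v - -1) * C_01
Cofactor C_01 = 4
Want det = 0: 0 + (v - -1) * 4 = 0
  (v - -1) = 0 / 4 = 0
  v = -1 + (0) = -1

Answer: -1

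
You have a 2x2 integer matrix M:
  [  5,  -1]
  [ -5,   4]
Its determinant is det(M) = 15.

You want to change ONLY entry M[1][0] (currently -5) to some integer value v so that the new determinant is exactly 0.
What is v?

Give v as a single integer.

det is linear in entry M[1][0]: det = old_det + (v - -5) * C_10
Cofactor C_10 = 1
Want det = 0: 15 + (v - -5) * 1 = 0
  (v - -5) = -15 / 1 = -15
  v = -5 + (-15) = -20

Answer: -20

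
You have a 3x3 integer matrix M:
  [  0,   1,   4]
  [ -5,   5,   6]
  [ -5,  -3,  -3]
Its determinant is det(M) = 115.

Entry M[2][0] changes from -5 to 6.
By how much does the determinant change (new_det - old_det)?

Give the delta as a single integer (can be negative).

Answer: -154

Derivation:
Cofactor C_20 = -14
Entry delta = 6 - -5 = 11
Det delta = entry_delta * cofactor = 11 * -14 = -154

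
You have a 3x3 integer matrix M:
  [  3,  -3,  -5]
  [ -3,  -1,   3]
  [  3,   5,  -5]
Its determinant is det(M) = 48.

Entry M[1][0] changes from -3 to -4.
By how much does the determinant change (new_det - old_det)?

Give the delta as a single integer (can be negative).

Answer: 40

Derivation:
Cofactor C_10 = -40
Entry delta = -4 - -3 = -1
Det delta = entry_delta * cofactor = -1 * -40 = 40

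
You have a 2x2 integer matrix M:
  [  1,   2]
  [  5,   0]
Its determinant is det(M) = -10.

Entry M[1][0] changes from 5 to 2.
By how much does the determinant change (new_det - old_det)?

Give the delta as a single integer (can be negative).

Cofactor C_10 = -2
Entry delta = 2 - 5 = -3
Det delta = entry_delta * cofactor = -3 * -2 = 6

Answer: 6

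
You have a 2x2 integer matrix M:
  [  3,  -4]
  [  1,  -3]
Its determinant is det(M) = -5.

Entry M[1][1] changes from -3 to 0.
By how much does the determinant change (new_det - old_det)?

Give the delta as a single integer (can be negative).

Answer: 9

Derivation:
Cofactor C_11 = 3
Entry delta = 0 - -3 = 3
Det delta = entry_delta * cofactor = 3 * 3 = 9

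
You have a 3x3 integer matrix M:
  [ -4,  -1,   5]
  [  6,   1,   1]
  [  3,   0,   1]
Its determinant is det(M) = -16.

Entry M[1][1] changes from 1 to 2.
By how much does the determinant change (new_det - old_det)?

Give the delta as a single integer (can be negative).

Cofactor C_11 = -19
Entry delta = 2 - 1 = 1
Det delta = entry_delta * cofactor = 1 * -19 = -19

Answer: -19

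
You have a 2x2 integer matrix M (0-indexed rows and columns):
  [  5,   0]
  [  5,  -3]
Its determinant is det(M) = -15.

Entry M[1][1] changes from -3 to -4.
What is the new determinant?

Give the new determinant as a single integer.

det is linear in row 1: changing M[1][1] by delta changes det by delta * cofactor(1,1).
Cofactor C_11 = (-1)^(1+1) * minor(1,1) = 5
Entry delta = -4 - -3 = -1
Det delta = -1 * 5 = -5
New det = -15 + -5 = -20

Answer: -20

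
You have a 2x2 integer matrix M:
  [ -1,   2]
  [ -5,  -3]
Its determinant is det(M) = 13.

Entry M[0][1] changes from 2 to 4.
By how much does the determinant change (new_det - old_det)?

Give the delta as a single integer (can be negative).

Answer: 10

Derivation:
Cofactor C_01 = 5
Entry delta = 4 - 2 = 2
Det delta = entry_delta * cofactor = 2 * 5 = 10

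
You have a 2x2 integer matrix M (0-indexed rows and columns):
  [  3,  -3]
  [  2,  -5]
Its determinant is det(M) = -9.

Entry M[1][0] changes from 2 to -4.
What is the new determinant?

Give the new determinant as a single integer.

Answer: -27

Derivation:
det is linear in row 1: changing M[1][0] by delta changes det by delta * cofactor(1,0).
Cofactor C_10 = (-1)^(1+0) * minor(1,0) = 3
Entry delta = -4 - 2 = -6
Det delta = -6 * 3 = -18
New det = -9 + -18 = -27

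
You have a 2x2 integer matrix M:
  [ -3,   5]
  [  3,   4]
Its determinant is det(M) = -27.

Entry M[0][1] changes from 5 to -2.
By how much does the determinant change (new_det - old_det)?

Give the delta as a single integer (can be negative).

Cofactor C_01 = -3
Entry delta = -2 - 5 = -7
Det delta = entry_delta * cofactor = -7 * -3 = 21

Answer: 21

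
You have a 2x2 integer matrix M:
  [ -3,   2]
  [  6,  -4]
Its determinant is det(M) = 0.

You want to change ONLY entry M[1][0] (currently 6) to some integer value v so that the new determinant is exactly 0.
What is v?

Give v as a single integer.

Answer: 6

Derivation:
det is linear in entry M[1][0]: det = old_det + (v - 6) * C_10
Cofactor C_10 = -2
Want det = 0: 0 + (v - 6) * -2 = 0
  (v - 6) = 0 / -2 = 0
  v = 6 + (0) = 6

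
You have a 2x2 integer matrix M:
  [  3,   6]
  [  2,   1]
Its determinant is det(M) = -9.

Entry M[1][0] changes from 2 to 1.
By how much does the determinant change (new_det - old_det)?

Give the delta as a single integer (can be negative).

Answer: 6

Derivation:
Cofactor C_10 = -6
Entry delta = 1 - 2 = -1
Det delta = entry_delta * cofactor = -1 * -6 = 6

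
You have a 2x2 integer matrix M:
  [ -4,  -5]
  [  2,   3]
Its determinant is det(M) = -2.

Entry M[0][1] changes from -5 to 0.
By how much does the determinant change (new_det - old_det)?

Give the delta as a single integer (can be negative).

Cofactor C_01 = -2
Entry delta = 0 - -5 = 5
Det delta = entry_delta * cofactor = 5 * -2 = -10

Answer: -10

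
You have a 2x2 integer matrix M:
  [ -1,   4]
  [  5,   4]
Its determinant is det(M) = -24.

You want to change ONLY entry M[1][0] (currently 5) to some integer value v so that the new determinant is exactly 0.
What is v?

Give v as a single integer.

Answer: -1

Derivation:
det is linear in entry M[1][0]: det = old_det + (v - 5) * C_10
Cofactor C_10 = -4
Want det = 0: -24 + (v - 5) * -4 = 0
  (v - 5) = 24 / -4 = -6
  v = 5 + (-6) = -1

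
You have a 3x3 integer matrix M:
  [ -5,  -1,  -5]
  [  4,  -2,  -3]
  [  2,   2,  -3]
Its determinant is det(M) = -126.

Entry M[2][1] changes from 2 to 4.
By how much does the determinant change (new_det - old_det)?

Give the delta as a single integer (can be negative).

Cofactor C_21 = -35
Entry delta = 4 - 2 = 2
Det delta = entry_delta * cofactor = 2 * -35 = -70

Answer: -70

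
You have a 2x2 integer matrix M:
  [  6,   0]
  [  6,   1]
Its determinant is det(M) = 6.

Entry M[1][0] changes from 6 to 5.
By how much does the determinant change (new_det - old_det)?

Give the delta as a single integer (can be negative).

Cofactor C_10 = 0
Entry delta = 5 - 6 = -1
Det delta = entry_delta * cofactor = -1 * 0 = 0

Answer: 0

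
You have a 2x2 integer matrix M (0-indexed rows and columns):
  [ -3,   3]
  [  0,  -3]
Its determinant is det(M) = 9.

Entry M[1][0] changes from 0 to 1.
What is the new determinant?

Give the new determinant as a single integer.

det is linear in row 1: changing M[1][0] by delta changes det by delta * cofactor(1,0).
Cofactor C_10 = (-1)^(1+0) * minor(1,0) = -3
Entry delta = 1 - 0 = 1
Det delta = 1 * -3 = -3
New det = 9 + -3 = 6

Answer: 6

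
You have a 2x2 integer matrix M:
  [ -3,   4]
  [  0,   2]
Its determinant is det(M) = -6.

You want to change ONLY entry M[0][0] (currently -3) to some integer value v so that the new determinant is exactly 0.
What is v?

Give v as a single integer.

det is linear in entry M[0][0]: det = old_det + (v - -3) * C_00
Cofactor C_00 = 2
Want det = 0: -6 + (v - -3) * 2 = 0
  (v - -3) = 6 / 2 = 3
  v = -3 + (3) = 0

Answer: 0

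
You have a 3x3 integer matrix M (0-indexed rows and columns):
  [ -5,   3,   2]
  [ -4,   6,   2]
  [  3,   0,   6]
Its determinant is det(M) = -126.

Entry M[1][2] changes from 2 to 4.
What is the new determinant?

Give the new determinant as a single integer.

Answer: -108

Derivation:
det is linear in row 1: changing M[1][2] by delta changes det by delta * cofactor(1,2).
Cofactor C_12 = (-1)^(1+2) * minor(1,2) = 9
Entry delta = 4 - 2 = 2
Det delta = 2 * 9 = 18
New det = -126 + 18 = -108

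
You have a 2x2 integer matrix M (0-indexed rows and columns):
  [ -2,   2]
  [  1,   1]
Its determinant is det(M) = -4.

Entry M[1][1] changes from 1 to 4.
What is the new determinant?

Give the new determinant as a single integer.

Answer: -10

Derivation:
det is linear in row 1: changing M[1][1] by delta changes det by delta * cofactor(1,1).
Cofactor C_11 = (-1)^(1+1) * minor(1,1) = -2
Entry delta = 4 - 1 = 3
Det delta = 3 * -2 = -6
New det = -4 + -6 = -10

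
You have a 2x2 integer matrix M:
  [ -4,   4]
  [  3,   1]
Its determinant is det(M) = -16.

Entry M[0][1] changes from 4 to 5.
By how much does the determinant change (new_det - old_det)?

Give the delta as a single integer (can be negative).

Cofactor C_01 = -3
Entry delta = 5 - 4 = 1
Det delta = entry_delta * cofactor = 1 * -3 = -3

Answer: -3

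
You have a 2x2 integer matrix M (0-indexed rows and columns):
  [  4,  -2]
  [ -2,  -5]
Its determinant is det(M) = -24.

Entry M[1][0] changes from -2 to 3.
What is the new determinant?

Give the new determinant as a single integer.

det is linear in row 1: changing M[1][0] by delta changes det by delta * cofactor(1,0).
Cofactor C_10 = (-1)^(1+0) * minor(1,0) = 2
Entry delta = 3 - -2 = 5
Det delta = 5 * 2 = 10
New det = -24 + 10 = -14

Answer: -14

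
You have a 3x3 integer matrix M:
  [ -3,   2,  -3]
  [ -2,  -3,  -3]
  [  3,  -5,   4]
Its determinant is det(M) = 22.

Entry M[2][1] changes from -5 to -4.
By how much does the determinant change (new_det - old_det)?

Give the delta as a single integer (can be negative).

Cofactor C_21 = -3
Entry delta = -4 - -5 = 1
Det delta = entry_delta * cofactor = 1 * -3 = -3

Answer: -3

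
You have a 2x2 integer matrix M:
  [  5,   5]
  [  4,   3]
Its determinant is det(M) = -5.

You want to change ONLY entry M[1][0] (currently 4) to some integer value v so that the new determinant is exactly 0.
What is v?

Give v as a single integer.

det is linear in entry M[1][0]: det = old_det + (v - 4) * C_10
Cofactor C_10 = -5
Want det = 0: -5 + (v - 4) * -5 = 0
  (v - 4) = 5 / -5 = -1
  v = 4 + (-1) = 3

Answer: 3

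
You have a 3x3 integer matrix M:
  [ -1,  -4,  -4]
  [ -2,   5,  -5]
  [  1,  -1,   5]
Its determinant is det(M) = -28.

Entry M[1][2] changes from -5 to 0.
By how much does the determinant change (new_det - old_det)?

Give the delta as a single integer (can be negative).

Answer: -25

Derivation:
Cofactor C_12 = -5
Entry delta = 0 - -5 = 5
Det delta = entry_delta * cofactor = 5 * -5 = -25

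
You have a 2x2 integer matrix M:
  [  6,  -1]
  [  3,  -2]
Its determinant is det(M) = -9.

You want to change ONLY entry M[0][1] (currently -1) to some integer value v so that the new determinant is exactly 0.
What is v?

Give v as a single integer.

det is linear in entry M[0][1]: det = old_det + (v - -1) * C_01
Cofactor C_01 = -3
Want det = 0: -9 + (v - -1) * -3 = 0
  (v - -1) = 9 / -3 = -3
  v = -1 + (-3) = -4

Answer: -4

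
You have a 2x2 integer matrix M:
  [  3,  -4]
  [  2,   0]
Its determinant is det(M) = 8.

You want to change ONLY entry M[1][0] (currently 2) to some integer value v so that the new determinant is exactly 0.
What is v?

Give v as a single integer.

Answer: 0

Derivation:
det is linear in entry M[1][0]: det = old_det + (v - 2) * C_10
Cofactor C_10 = 4
Want det = 0: 8 + (v - 2) * 4 = 0
  (v - 2) = -8 / 4 = -2
  v = 2 + (-2) = 0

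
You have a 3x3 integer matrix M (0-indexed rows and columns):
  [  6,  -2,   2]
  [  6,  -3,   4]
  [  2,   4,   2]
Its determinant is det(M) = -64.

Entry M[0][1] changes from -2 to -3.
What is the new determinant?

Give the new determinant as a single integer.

Answer: -60

Derivation:
det is linear in row 0: changing M[0][1] by delta changes det by delta * cofactor(0,1).
Cofactor C_01 = (-1)^(0+1) * minor(0,1) = -4
Entry delta = -3 - -2 = -1
Det delta = -1 * -4 = 4
New det = -64 + 4 = -60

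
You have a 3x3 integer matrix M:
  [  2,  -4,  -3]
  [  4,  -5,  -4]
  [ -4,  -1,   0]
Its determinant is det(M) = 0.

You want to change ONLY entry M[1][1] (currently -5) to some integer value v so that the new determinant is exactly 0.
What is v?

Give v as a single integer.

Answer: -5

Derivation:
det is linear in entry M[1][1]: det = old_det + (v - -5) * C_11
Cofactor C_11 = -12
Want det = 0: 0 + (v - -5) * -12 = 0
  (v - -5) = 0 / -12 = 0
  v = -5 + (0) = -5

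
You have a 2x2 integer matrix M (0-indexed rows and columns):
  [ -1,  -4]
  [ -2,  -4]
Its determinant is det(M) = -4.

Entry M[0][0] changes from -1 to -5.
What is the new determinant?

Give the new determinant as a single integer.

det is linear in row 0: changing M[0][0] by delta changes det by delta * cofactor(0,0).
Cofactor C_00 = (-1)^(0+0) * minor(0,0) = -4
Entry delta = -5 - -1 = -4
Det delta = -4 * -4 = 16
New det = -4 + 16 = 12

Answer: 12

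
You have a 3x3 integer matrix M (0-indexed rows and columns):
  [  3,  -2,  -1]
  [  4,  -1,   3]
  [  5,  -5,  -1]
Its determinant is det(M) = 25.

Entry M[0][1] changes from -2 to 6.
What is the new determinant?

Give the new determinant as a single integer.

det is linear in row 0: changing M[0][1] by delta changes det by delta * cofactor(0,1).
Cofactor C_01 = (-1)^(0+1) * minor(0,1) = 19
Entry delta = 6 - -2 = 8
Det delta = 8 * 19 = 152
New det = 25 + 152 = 177

Answer: 177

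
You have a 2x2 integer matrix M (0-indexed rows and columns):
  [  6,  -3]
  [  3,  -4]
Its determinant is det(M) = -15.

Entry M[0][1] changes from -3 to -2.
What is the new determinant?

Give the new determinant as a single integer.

Answer: -18

Derivation:
det is linear in row 0: changing M[0][1] by delta changes det by delta * cofactor(0,1).
Cofactor C_01 = (-1)^(0+1) * minor(0,1) = -3
Entry delta = -2 - -3 = 1
Det delta = 1 * -3 = -3
New det = -15 + -3 = -18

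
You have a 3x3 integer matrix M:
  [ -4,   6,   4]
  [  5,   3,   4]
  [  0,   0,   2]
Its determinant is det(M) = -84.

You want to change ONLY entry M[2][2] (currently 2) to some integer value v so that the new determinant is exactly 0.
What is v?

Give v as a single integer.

Answer: 0

Derivation:
det is linear in entry M[2][2]: det = old_det + (v - 2) * C_22
Cofactor C_22 = -42
Want det = 0: -84 + (v - 2) * -42 = 0
  (v - 2) = 84 / -42 = -2
  v = 2 + (-2) = 0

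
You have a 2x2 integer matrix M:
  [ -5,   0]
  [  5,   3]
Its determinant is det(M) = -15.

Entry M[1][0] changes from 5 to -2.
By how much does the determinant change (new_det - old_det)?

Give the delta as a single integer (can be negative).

Answer: 0

Derivation:
Cofactor C_10 = 0
Entry delta = -2 - 5 = -7
Det delta = entry_delta * cofactor = -7 * 0 = 0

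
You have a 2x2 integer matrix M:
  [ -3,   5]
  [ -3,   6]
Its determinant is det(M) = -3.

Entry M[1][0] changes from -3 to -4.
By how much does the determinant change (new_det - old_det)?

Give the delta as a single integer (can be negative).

Cofactor C_10 = -5
Entry delta = -4 - -3 = -1
Det delta = entry_delta * cofactor = -1 * -5 = 5

Answer: 5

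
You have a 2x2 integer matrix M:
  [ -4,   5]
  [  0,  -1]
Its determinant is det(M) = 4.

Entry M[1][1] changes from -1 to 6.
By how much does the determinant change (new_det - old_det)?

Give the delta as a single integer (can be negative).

Answer: -28

Derivation:
Cofactor C_11 = -4
Entry delta = 6 - -1 = 7
Det delta = entry_delta * cofactor = 7 * -4 = -28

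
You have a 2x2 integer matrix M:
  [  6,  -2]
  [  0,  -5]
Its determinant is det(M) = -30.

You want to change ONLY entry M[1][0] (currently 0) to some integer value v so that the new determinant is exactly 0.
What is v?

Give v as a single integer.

Answer: 15

Derivation:
det is linear in entry M[1][0]: det = old_det + (v - 0) * C_10
Cofactor C_10 = 2
Want det = 0: -30 + (v - 0) * 2 = 0
  (v - 0) = 30 / 2 = 15
  v = 0 + (15) = 15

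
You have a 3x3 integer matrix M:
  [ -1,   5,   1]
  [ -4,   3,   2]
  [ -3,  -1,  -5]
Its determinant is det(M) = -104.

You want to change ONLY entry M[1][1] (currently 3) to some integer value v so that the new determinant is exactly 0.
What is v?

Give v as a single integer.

det is linear in entry M[1][1]: det = old_det + (v - 3) * C_11
Cofactor C_11 = 8
Want det = 0: -104 + (v - 3) * 8 = 0
  (v - 3) = 104 / 8 = 13
  v = 3 + (13) = 16

Answer: 16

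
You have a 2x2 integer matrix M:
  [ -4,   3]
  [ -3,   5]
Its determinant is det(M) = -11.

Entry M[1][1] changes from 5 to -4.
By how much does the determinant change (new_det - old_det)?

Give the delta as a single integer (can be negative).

Cofactor C_11 = -4
Entry delta = -4 - 5 = -9
Det delta = entry_delta * cofactor = -9 * -4 = 36

Answer: 36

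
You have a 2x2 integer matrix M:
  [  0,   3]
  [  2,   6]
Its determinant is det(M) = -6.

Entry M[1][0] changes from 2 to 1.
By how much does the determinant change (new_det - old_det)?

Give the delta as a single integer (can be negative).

Cofactor C_10 = -3
Entry delta = 1 - 2 = -1
Det delta = entry_delta * cofactor = -1 * -3 = 3

Answer: 3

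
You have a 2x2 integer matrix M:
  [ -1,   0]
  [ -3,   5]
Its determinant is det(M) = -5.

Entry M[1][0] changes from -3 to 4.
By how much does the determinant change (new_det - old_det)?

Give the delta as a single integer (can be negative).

Answer: 0

Derivation:
Cofactor C_10 = 0
Entry delta = 4 - -3 = 7
Det delta = entry_delta * cofactor = 7 * 0 = 0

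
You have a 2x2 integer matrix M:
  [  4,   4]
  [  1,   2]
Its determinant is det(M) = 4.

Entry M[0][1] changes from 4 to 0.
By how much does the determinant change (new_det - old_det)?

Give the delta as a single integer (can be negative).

Answer: 4

Derivation:
Cofactor C_01 = -1
Entry delta = 0 - 4 = -4
Det delta = entry_delta * cofactor = -4 * -1 = 4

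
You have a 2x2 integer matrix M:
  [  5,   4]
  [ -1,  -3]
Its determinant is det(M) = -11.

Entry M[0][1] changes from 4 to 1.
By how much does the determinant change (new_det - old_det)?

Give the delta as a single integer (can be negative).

Cofactor C_01 = 1
Entry delta = 1 - 4 = -3
Det delta = entry_delta * cofactor = -3 * 1 = -3

Answer: -3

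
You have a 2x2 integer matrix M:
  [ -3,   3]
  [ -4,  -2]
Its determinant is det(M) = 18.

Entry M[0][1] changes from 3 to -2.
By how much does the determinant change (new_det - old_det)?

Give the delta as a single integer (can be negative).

Answer: -20

Derivation:
Cofactor C_01 = 4
Entry delta = -2 - 3 = -5
Det delta = entry_delta * cofactor = -5 * 4 = -20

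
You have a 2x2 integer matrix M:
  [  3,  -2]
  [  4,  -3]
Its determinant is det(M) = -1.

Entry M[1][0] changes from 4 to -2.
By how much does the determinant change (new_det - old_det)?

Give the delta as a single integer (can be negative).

Answer: -12

Derivation:
Cofactor C_10 = 2
Entry delta = -2 - 4 = -6
Det delta = entry_delta * cofactor = -6 * 2 = -12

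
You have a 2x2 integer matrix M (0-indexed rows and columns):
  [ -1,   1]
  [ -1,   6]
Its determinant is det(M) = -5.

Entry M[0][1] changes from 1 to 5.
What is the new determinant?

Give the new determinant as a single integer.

Answer: -1

Derivation:
det is linear in row 0: changing M[0][1] by delta changes det by delta * cofactor(0,1).
Cofactor C_01 = (-1)^(0+1) * minor(0,1) = 1
Entry delta = 5 - 1 = 4
Det delta = 4 * 1 = 4
New det = -5 + 4 = -1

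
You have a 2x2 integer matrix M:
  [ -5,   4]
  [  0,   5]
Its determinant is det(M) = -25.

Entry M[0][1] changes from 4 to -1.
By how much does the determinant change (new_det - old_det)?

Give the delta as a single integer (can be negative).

Cofactor C_01 = 0
Entry delta = -1 - 4 = -5
Det delta = entry_delta * cofactor = -5 * 0 = 0

Answer: 0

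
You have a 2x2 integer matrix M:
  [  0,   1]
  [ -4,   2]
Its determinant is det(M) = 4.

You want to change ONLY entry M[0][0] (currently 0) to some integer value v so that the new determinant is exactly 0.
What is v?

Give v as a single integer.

det is linear in entry M[0][0]: det = old_det + (v - 0) * C_00
Cofactor C_00 = 2
Want det = 0: 4 + (v - 0) * 2 = 0
  (v - 0) = -4 / 2 = -2
  v = 0 + (-2) = -2

Answer: -2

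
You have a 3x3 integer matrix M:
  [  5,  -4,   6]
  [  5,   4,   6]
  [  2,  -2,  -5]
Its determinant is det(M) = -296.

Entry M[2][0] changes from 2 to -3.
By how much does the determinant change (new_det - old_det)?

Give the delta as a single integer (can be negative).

Answer: 240

Derivation:
Cofactor C_20 = -48
Entry delta = -3 - 2 = -5
Det delta = entry_delta * cofactor = -5 * -48 = 240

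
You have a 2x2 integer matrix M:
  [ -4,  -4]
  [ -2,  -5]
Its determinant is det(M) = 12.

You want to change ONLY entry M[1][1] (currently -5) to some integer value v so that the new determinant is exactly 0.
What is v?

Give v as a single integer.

Answer: -2

Derivation:
det is linear in entry M[1][1]: det = old_det + (v - -5) * C_11
Cofactor C_11 = -4
Want det = 0: 12 + (v - -5) * -4 = 0
  (v - -5) = -12 / -4 = 3
  v = -5 + (3) = -2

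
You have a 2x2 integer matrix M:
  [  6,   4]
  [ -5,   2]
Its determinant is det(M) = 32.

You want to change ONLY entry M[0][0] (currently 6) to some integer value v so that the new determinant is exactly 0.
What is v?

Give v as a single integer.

Answer: -10

Derivation:
det is linear in entry M[0][0]: det = old_det + (v - 6) * C_00
Cofactor C_00 = 2
Want det = 0: 32 + (v - 6) * 2 = 0
  (v - 6) = -32 / 2 = -16
  v = 6 + (-16) = -10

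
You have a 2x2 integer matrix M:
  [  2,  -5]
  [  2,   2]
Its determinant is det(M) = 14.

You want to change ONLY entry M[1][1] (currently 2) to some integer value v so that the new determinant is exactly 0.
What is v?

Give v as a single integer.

Answer: -5

Derivation:
det is linear in entry M[1][1]: det = old_det + (v - 2) * C_11
Cofactor C_11 = 2
Want det = 0: 14 + (v - 2) * 2 = 0
  (v - 2) = -14 / 2 = -7
  v = 2 + (-7) = -5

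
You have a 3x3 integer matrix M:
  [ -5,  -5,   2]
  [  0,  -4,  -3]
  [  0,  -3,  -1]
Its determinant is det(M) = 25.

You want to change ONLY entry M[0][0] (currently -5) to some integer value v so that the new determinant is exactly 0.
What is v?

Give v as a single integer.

Answer: 0

Derivation:
det is linear in entry M[0][0]: det = old_det + (v - -5) * C_00
Cofactor C_00 = -5
Want det = 0: 25 + (v - -5) * -5 = 0
  (v - -5) = -25 / -5 = 5
  v = -5 + (5) = 0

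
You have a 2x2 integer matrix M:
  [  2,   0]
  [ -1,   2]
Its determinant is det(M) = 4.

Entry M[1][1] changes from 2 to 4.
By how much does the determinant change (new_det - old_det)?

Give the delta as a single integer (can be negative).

Answer: 4

Derivation:
Cofactor C_11 = 2
Entry delta = 4 - 2 = 2
Det delta = entry_delta * cofactor = 2 * 2 = 4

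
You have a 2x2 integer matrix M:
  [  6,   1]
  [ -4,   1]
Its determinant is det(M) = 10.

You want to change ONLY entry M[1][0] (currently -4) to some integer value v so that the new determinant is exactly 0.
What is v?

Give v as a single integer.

Answer: 6

Derivation:
det is linear in entry M[1][0]: det = old_det + (v - -4) * C_10
Cofactor C_10 = -1
Want det = 0: 10 + (v - -4) * -1 = 0
  (v - -4) = -10 / -1 = 10
  v = -4 + (10) = 6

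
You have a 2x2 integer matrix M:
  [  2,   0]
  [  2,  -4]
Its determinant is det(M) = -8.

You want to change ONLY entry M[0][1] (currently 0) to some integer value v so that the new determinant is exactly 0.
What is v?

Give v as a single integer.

det is linear in entry M[0][1]: det = old_det + (v - 0) * C_01
Cofactor C_01 = -2
Want det = 0: -8 + (v - 0) * -2 = 0
  (v - 0) = 8 / -2 = -4
  v = 0 + (-4) = -4

Answer: -4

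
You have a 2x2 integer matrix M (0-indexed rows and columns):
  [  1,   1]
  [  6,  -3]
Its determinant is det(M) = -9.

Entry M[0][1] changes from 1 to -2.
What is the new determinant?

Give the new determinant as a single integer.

det is linear in row 0: changing M[0][1] by delta changes det by delta * cofactor(0,1).
Cofactor C_01 = (-1)^(0+1) * minor(0,1) = -6
Entry delta = -2 - 1 = -3
Det delta = -3 * -6 = 18
New det = -9 + 18 = 9

Answer: 9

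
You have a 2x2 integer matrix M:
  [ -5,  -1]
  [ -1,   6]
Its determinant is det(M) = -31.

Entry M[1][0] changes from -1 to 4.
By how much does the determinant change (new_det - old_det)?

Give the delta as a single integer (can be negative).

Cofactor C_10 = 1
Entry delta = 4 - -1 = 5
Det delta = entry_delta * cofactor = 5 * 1 = 5

Answer: 5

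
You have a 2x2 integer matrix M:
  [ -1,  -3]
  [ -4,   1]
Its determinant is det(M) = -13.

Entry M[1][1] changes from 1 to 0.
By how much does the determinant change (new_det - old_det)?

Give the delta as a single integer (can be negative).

Cofactor C_11 = -1
Entry delta = 0 - 1 = -1
Det delta = entry_delta * cofactor = -1 * -1 = 1

Answer: 1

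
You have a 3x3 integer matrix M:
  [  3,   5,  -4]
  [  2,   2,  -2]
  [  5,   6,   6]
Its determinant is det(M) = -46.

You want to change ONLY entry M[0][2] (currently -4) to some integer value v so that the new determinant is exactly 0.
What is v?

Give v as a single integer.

det is linear in entry M[0][2]: det = old_det + (v - -4) * C_02
Cofactor C_02 = 2
Want det = 0: -46 + (v - -4) * 2 = 0
  (v - -4) = 46 / 2 = 23
  v = -4 + (23) = 19

Answer: 19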